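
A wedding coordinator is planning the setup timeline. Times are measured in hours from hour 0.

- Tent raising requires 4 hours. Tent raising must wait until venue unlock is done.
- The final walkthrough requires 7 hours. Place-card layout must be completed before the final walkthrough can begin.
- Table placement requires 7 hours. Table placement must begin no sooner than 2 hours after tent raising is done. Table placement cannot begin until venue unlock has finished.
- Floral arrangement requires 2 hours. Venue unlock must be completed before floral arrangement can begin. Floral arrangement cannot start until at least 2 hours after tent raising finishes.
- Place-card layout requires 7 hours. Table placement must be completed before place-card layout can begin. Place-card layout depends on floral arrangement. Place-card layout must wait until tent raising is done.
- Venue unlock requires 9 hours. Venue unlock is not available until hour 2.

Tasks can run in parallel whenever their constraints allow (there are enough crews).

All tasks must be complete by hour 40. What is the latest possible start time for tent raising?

13

The final walkthrough has no dependents, so it just needs to finish by hour 40. Starting by 40 − 7 = hour 33 achieves that.
Place-card layout feeds into the final walkthrough (must start by hour 33); so place-card layout must finish by hour 33 and therefore start by hour 26.
Since place-card layout (must start by hour 26) depends on it, table placement must finish by hour 26. Backing off its 7-hour duration gives a latest start of hour 19.
Floral arrangement has to be done before place-card layout (must start by hour 26). That means finishing by hour 26, i.e. starting by 26 − 2 = hour 24.
Tent raising must finish in time for table placement (must start by hour 19, minus 2-hour gap → hour 17); floral arrangement (must start by hour 24, minus 2-hour gap → hour 22); place-card layout (must start by hour 26). The tightest is hour 17, so tent raising must start by 17 − 4 = hour 13.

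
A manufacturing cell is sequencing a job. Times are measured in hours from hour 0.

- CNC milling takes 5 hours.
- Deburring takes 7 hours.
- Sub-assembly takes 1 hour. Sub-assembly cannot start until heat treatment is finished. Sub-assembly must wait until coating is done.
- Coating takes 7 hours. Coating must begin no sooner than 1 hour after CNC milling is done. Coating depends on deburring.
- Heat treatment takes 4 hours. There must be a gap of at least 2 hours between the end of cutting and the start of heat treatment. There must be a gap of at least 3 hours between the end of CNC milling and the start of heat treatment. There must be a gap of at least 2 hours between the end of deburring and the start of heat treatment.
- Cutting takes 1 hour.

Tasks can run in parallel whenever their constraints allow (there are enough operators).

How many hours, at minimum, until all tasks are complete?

Nothing blocks CNC milling, so it runs from hour 0 to hour 5.
Nothing blocks deburring, so it runs from hour 0 to hour 7.
Coating cannot start until CNC milling (finishes hour 5, plus 1-hour gap → hour 6); deburring (finishes hour 7). The controlling bound is hour 7, so coating finishes at 7 + 7 = hour 14.
Nothing blocks cutting, so it runs from hour 0 to hour 1.
Heat treatment has to wait for cutting (finishes hour 1, plus 2-hour gap → hour 3); CNC milling (finishes hour 5, plus 3-hour gap → hour 8); deburring (finishes hour 7, plus 2-hour gap → hour 9). The latest of these is hour 9, so heat treatment runs hour 9 to 9 + 4 = hour 13.
Sub-assembly cannot start until heat treatment (finishes hour 13); coating (finishes hour 14). The controlling bound is hour 14, so sub-assembly finishes at 14 + 1 = hour 15.
All tasks are finished once the last one completes. Finish times: Cutting at 1, Deburring at 7, CNC milling at 5, Heat treatment at 13, Coating at 14, Sub-assembly at 15. The latest is hour 15.

15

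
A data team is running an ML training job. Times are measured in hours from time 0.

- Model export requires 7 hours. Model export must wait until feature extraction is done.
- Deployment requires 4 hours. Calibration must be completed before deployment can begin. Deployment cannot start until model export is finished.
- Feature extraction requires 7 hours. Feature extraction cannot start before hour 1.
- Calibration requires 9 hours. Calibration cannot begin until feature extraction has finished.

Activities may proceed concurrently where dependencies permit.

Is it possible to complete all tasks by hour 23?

After its own release at hour 1, feature extraction can start at hour 1 and finishes at hour 8.
Model export waits on feature extraction (finishes hour 8), so it starts at hour 8 and finishes at 8 + 7 = hour 15.
Calibration cannot begin until feature extraction (finishes hour 8). It runs from hour 8 to 8 + 9 = hour 17.
For deployment: calibration (finishes hour 17); model export (finishes hour 15). Taking the maximum gives a start of hour 17, and it finishes at 17 + 4 = hour 21.
Every task is finished by hour 21, which is no later than the deadline of 23, so the schedule is feasible.

Yes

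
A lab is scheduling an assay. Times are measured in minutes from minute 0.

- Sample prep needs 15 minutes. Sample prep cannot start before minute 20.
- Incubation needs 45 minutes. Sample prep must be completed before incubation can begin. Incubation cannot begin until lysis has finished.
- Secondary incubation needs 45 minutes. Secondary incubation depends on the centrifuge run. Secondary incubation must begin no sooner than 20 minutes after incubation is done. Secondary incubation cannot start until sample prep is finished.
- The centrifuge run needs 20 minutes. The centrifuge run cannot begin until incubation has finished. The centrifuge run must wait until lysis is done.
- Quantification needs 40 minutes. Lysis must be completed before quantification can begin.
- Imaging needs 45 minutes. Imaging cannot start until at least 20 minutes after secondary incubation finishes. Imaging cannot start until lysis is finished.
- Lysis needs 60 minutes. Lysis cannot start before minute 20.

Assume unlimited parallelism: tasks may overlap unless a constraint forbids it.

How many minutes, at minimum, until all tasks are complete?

Lysis waits on its own release at minute 20, so it starts at minute 20 and finishes at 20 + 60 = minute 80.
After lysis (finishes minute 80), quantification can start at minute 80 and finishes at minute 120.
Sample prep waits on its own release at minute 20, so it starts at minute 20 and finishes at 20 + 15 = minute 35.
Incubation has to wait for sample prep (finishes minute 35); lysis (finishes minute 80). The latest of these is minute 80, so incubation runs minute 80 to 80 + 45 = minute 125.
The centrifuge run cannot start until incubation (finishes minute 125); lysis (finishes minute 80). The controlling bound is minute 125, so the centrifuge run finishes at 125 + 20 = minute 145.
Secondary incubation has to wait for the centrifuge run (finishes minute 145); incubation (finishes minute 125, plus 20-minute gap → minute 145); sample prep (finishes minute 35). The latest of these is minute 145, so secondary incubation runs minute 145 to 145 + 45 = minute 190.
For imaging: secondary incubation (finishes minute 190, plus 20-minute gap → minute 210); lysis (finishes minute 80). Taking the maximum gives a start of minute 210, and it finishes at 210 + 45 = minute 255.
All tasks are finished once the last one completes. Finish times: Sample prep at 35, Lysis at 80, Incubation at 125, The centrifuge run at 145, Secondary incubation at 190, Imaging at 255, Quantification at 120. The latest is minute 255.

255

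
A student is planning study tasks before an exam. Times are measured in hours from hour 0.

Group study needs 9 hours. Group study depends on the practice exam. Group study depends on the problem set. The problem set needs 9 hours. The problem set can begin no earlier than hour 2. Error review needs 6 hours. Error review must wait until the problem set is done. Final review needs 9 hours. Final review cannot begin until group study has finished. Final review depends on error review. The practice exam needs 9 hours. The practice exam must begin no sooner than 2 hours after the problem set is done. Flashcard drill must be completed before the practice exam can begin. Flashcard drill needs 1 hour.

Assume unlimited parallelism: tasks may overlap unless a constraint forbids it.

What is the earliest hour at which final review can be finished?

40

Flashcard drill has no prerequisites, so it starts at hour 0 and finishes at hour 1.
The problem set cannot begin until its own release at hour 2. It runs from hour 2 to 2 + 9 = hour 11.
After the problem set (finishes hour 11), error review can start at hour 11 and finishes at hour 17.
The practice exam needs all of the problem set (finishes hour 11, plus 2-hour gap → hour 13); flashcard drill (finishes hour 1). That puts its earliest start at hour 13; it finishes at 13 + 9 = hour 22.
Group study needs all of the practice exam (finishes hour 22); the problem set (finishes hour 11). That puts its earliest start at hour 22; it finishes at 22 + 9 = hour 31.
Final review cannot start until group study (finishes hour 31); error review (finishes hour 17). The controlling bound is hour 31, so final review finishes at 31 + 9 = hour 40.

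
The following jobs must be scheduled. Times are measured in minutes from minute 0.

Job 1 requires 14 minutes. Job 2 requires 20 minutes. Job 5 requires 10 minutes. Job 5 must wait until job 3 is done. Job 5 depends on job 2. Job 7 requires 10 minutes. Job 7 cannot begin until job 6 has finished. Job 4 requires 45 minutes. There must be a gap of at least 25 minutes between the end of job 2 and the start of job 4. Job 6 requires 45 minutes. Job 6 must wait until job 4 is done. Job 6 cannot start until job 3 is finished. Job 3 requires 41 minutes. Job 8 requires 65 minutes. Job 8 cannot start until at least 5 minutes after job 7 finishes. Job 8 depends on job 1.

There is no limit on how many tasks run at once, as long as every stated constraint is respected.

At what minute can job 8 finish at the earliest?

Nothing blocks job 3, so it runs from minute 0 to minute 41.
Job 2 can start immediately at minute 0; it finishes at minute 20.
Job 4 waits on job 2 (finishes minute 20, plus 25-minute gap → minute 45), so it starts at minute 45 and finishes at 45 + 45 = minute 90.
For job 6: job 4 (finishes minute 90); job 3 (finishes minute 41). Taking the maximum gives a start of minute 90, and it finishes at 90 + 45 = minute 135.
Job 7 cannot begin until job 6 (finishes minute 135). It runs from minute 135 to 135 + 10 = minute 145.
Job 1 has no prerequisites, so it starts at minute 0 and finishes at minute 14.
Job 8 needs all of job 7 (finishes minute 145, plus 5-minute gap → minute 150); job 1 (finishes minute 14). That puts its earliest start at minute 150; it finishes at 150 + 65 = minute 215.

215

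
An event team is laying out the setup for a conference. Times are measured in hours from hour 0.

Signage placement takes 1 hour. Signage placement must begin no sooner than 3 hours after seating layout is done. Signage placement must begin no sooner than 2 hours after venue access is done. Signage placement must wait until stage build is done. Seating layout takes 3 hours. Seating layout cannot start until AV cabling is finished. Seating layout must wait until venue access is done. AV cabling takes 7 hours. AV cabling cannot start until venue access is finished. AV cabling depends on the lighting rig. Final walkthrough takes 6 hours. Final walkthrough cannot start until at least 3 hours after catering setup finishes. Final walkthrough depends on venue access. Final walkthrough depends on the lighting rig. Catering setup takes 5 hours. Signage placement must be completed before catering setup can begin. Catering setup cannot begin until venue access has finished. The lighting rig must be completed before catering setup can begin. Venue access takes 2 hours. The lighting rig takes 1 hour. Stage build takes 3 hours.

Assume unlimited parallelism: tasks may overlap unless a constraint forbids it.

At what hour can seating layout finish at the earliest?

12

Nothing blocks the lighting rig, so it runs from hour 0 to hour 1.
Venue access can start immediately at hour 0; it finishes at hour 2.
For AV cabling: venue access (finishes hour 2); the lighting rig (finishes hour 1). Taking the maximum gives a start of hour 2, and it finishes at 2 + 7 = hour 9.
Seating layout has to wait for AV cabling (finishes hour 9); venue access (finishes hour 2). The latest of these is hour 9, so seating layout runs hour 9 to 9 + 3 = hour 12.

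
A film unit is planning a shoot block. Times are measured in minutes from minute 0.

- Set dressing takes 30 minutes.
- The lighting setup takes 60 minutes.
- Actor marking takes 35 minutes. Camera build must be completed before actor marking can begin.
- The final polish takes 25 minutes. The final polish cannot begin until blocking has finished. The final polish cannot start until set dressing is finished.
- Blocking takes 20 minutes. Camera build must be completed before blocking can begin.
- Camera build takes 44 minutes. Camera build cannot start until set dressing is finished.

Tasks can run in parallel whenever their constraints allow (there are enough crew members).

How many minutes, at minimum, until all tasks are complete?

119

The lighting setup has no prerequisites, so it starts at minute 0 and finishes at minute 60.
Set dressing can start immediately at minute 0; it finishes at minute 30.
After set dressing (finishes minute 30), camera build can start at minute 30 and finishes at minute 74.
Actor marking cannot begin until camera build (finishes minute 74). It runs from minute 74 to 74 + 35 = minute 109.
Blocking cannot begin until camera build (finishes minute 74). It runs from minute 74 to 74 + 20 = minute 94.
The final polish needs all of blocking (finishes minute 94); set dressing (finishes minute 30). That puts its earliest start at minute 94; it finishes at 94 + 25 = minute 119.
All tasks are finished once the last one completes. Finish times: Set dressing at 30, The lighting setup at 60, Camera build at 74, Blocking at 94, Actor marking at 109, The final polish at 119. The latest is minute 119.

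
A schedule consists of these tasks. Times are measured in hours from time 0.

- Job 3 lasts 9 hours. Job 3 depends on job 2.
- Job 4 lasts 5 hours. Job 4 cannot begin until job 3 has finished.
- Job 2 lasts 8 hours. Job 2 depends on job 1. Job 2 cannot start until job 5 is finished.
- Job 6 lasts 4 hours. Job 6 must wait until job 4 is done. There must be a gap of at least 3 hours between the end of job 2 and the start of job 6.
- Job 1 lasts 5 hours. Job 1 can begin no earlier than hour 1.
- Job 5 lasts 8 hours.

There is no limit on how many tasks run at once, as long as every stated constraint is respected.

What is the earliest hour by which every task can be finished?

Job 5 has no prerequisites, so it starts at hour 0 and finishes at hour 8.
Job 1 waits on its own release at hour 1, so it starts at hour 1 and finishes at 1 + 5 = hour 6.
Job 2 has to wait for job 1 (finishes hour 6); job 5 (finishes hour 8). The latest of these is hour 8, so job 2 runs hour 8 to 8 + 8 = hour 16.
Job 3 cannot begin until job 2 (finishes hour 16). It runs from hour 16 to 16 + 9 = hour 25.
After job 3 (finishes hour 25), job 4 can start at hour 25 and finishes at hour 30.
Job 6 needs all of job 4 (finishes hour 30); job 2 (finishes hour 16, plus 3-hour gap → hour 19). That puts its earliest start at hour 30; it finishes at 30 + 4 = hour 34.
All tasks are finished once the last one completes. Finish times: Job 1 at 6, Job 2 at 16, Job 3 at 25, Job 4 at 30, Job 5 at 8, Job 6 at 34. The latest is hour 34.

34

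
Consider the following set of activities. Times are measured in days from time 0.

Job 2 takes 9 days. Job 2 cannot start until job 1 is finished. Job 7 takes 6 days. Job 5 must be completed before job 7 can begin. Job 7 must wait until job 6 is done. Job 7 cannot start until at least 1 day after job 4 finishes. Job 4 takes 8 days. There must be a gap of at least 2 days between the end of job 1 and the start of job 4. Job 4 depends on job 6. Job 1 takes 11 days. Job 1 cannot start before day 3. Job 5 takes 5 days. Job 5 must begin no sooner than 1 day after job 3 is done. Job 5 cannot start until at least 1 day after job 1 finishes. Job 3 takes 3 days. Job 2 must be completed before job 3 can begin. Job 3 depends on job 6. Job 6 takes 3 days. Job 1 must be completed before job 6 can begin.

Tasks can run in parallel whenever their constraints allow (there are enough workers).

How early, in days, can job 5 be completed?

32

Job 1 waits on its own release at day 3, so it starts at day 3 and finishes at 3 + 11 = day 14.
After job 1 (finishes day 14), job 6 can start at day 14 and finishes at day 17.
After job 1 (finishes day 14), job 2 can start at day 14 and finishes at day 23.
Job 3 cannot start until job 2 (finishes day 23); job 6 (finishes day 17). The controlling bound is day 23, so job 3 finishes at 23 + 3 = day 26.
For job 5: job 3 (finishes day 26, plus 1-day gap → day 27); job 1 (finishes day 14, plus 1-day gap → day 15). Taking the maximum gives a start of day 27, and it finishes at 27 + 5 = day 32.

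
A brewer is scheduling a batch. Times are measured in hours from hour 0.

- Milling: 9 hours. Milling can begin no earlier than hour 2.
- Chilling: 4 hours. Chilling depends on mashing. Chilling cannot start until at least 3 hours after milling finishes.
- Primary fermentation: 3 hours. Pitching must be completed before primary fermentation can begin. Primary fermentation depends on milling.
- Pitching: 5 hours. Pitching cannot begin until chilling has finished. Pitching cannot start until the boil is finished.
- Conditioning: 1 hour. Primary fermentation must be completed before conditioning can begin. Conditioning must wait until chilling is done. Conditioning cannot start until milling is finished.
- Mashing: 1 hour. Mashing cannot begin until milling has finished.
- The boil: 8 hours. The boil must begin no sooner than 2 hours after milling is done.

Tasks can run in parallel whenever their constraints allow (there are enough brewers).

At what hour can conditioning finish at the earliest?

30

After its own release at hour 2, milling can start at hour 2 and finishes at hour 11.
The boil waits on milling (finishes hour 11, plus 2-hour gap → hour 13), so it starts at hour 13 and finishes at 13 + 8 = hour 21.
Mashing cannot begin until milling (finishes hour 11). It runs from hour 11 to 11 + 1 = hour 12.
Chilling needs all of mashing (finishes hour 12); milling (finishes hour 11, plus 3-hour gap → hour 14). That puts its earliest start at hour 14; it finishes at 14 + 4 = hour 18.
Pitching cannot start until chilling (finishes hour 18); the boil (finishes hour 21). The controlling bound is hour 21, so pitching finishes at 21 + 5 = hour 26.
Primary fermentation needs all of pitching (finishes hour 26); milling (finishes hour 11). That puts its earliest start at hour 26; it finishes at 26 + 3 = hour 29.
For conditioning: primary fermentation (finishes hour 29); chilling (finishes hour 18); milling (finishes hour 11). Taking the maximum gives a start of hour 29, and it finishes at 29 + 1 = hour 30.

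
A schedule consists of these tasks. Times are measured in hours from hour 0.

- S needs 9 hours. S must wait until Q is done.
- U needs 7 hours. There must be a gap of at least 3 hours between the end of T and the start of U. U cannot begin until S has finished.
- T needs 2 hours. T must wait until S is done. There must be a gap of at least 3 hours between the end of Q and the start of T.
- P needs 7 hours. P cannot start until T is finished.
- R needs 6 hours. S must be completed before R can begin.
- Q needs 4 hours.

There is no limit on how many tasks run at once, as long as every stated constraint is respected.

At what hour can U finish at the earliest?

25

Nothing blocks Q, so it runs from hour 0 to hour 4.
After Q (finishes hour 4), S can start at hour 4 and finishes at hour 13.
T has to wait for S (finishes hour 13); Q (finishes hour 4, plus 3-hour gap → hour 7). The latest of these is hour 13, so T runs hour 13 to 13 + 2 = hour 15.
For U: T (finishes hour 15, plus 3-hour gap → hour 18); S (finishes hour 13). Taking the maximum gives a start of hour 18, and it finishes at 18 + 7 = hour 25.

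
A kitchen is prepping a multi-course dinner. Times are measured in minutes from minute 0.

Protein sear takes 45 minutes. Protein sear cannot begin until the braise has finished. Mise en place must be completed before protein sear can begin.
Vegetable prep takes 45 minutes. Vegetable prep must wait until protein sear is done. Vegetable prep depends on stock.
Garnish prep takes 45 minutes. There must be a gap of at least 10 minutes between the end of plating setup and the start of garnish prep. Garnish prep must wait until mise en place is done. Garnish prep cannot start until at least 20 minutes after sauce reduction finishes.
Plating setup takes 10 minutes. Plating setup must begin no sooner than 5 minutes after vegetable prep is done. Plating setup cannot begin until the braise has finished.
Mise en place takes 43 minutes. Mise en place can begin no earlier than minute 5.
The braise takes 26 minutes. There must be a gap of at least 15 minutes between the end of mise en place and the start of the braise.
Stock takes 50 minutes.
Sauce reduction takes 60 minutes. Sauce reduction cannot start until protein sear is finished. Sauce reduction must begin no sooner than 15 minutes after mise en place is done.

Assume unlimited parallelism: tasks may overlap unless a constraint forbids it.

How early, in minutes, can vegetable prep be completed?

179

Stock has no prerequisites, so it starts at minute 0 and finishes at minute 50.
Mise en place waits on its own release at minute 5, so it starts at minute 5 and finishes at 5 + 43 = minute 48.
The braise cannot begin until mise en place (finishes minute 48, plus 15-minute gap → minute 63). It runs from minute 63 to 63 + 26 = minute 89.
For protein sear: the braise (finishes minute 89); mise en place (finishes minute 48). Taking the maximum gives a start of minute 89, and it finishes at 89 + 45 = minute 134.
Vegetable prep needs all of protein sear (finishes minute 134); stock (finishes minute 50). That puts its earliest start at minute 134; it finishes at 134 + 45 = minute 179.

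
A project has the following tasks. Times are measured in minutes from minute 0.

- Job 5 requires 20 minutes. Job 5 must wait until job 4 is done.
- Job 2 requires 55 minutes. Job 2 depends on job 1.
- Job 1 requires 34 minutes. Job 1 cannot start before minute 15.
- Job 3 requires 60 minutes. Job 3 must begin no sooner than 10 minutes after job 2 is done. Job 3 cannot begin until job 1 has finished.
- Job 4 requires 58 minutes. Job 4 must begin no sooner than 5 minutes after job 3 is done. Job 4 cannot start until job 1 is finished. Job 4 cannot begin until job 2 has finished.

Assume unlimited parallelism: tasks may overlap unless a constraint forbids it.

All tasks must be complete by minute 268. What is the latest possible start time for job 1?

Job 5 must finish by minute 268; it takes 20 minutes, so it must start by 268 − 20 = minute 248.
Job 4 must finish before job 5 (must start by minute 248). With a 58-minute duration, job 4 must start by 248 − 58 = minute 190.
Since job 4 (must start by minute 190, minus 5-minute gap → minute 185) depends on it, job 3 must finish by minute 185. Backing off its 60-minute duration gives a latest start of minute 125.
For job 2: job 3 (must start by minute 125, minus 10-minute gap → minute 115); job 4 (must start by minute 190). The most restrictive is minute 115; with a 55-minute duration, job 2 must start by minute 60.
Job 1 feeds job 2 (must start by minute 60); job 3 (must start by minute 125); job 4 (must start by minute 190). Taking the minimum, job 1 must finish by minute 60 and start by 60 − 34 = minute 26.

26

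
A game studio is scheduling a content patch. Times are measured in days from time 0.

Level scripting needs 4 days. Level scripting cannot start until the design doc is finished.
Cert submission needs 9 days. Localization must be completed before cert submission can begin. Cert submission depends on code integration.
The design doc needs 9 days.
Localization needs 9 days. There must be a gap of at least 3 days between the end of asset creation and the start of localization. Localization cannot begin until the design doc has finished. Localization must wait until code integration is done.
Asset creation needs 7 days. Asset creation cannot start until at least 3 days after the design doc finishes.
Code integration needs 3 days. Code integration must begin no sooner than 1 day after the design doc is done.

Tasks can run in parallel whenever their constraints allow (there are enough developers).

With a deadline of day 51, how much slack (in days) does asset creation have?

Nothing blocks the design doc, so it runs from day 0 to day 9.
After the design doc (finishes day 9, plus 3-day gap → day 12), asset creation can start at day 12 and finishes at day 19.

Working backward from the deadline:
Cert submission has no dependents, so it just needs to finish by day 51. Starting by 51 − 9 = day 42 achieves that.
Localization has to be done before cert submission (must start by day 42). That means finishing by day 42, i.e. starting by 42 − 9 = day 33.
Asset creation must finish before localization (must start by day 33, minus 3-day gap → day 30). With a 7-day duration, asset creation must start by 30 − 7 = day 23.
So asset creation can start as early as day 12 and as late as day 23, giving 23 − 12 = 11 days of slack.

11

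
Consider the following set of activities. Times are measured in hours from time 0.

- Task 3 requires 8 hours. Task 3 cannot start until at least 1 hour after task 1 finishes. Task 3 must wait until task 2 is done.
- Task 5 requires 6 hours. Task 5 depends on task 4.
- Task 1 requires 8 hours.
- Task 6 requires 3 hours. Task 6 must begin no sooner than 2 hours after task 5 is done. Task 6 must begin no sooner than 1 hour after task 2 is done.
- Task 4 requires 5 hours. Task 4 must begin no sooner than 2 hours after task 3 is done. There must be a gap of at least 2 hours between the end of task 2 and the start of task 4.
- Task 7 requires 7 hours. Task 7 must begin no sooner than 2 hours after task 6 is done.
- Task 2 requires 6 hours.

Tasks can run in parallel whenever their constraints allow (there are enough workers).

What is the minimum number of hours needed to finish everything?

44

Task 2 can start immediately at hour 0; it finishes at hour 6.
Nothing blocks task 1, so it runs from hour 0 to hour 8.
Task 3 cannot start until task 1 (finishes hour 8, plus 1-hour gap → hour 9); task 2 (finishes hour 6). The controlling bound is hour 9, so task 3 finishes at 9 + 8 = hour 17.
Task 4 needs all of task 3 (finishes hour 17, plus 2-hour gap → hour 19); task 2 (finishes hour 6, plus 2-hour gap → hour 8). That puts its earliest start at hour 19; it finishes at 19 + 5 = hour 24.
After task 4 (finishes hour 24), task 5 can start at hour 24 and finishes at hour 30.
Task 6 needs all of task 5 (finishes hour 30, plus 2-hour gap → hour 32); task 2 (finishes hour 6, plus 1-hour gap → hour 7). That puts its earliest start at hour 32; it finishes at 32 + 3 = hour 35.
Task 7 waits on task 6 (finishes hour 35, plus 2-hour gap → hour 37), so it starts at hour 37 and finishes at 37 + 7 = hour 44.
All tasks are finished once the last one completes. Finish times: Task 1 at 8, Task 2 at 6, Task 3 at 17, Task 4 at 24, Task 5 at 30, Task 6 at 35, Task 7 at 44. The latest is hour 44.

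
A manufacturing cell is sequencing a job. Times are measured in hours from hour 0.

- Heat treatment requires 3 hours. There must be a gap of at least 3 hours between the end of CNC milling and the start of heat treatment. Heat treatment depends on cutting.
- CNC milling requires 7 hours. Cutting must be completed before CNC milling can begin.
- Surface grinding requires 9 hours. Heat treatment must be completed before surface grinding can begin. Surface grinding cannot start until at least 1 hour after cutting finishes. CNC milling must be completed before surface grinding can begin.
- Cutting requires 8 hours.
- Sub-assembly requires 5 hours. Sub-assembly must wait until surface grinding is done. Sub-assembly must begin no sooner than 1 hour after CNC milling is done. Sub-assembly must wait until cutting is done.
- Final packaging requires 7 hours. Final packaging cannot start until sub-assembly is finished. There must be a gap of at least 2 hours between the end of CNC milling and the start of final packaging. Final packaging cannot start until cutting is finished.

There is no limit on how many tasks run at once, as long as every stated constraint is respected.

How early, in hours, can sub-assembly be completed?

35

Nothing blocks cutting, so it runs from hour 0 to hour 8.
CNC milling waits on cutting (finishes hour 8), so it starts at hour 8 and finishes at 8 + 7 = hour 15.
For heat treatment: CNC milling (finishes hour 15, plus 3-hour gap → hour 18); cutting (finishes hour 8). Taking the maximum gives a start of hour 18, and it finishes at 18 + 3 = hour 21.
Surface grinding cannot start until heat treatment (finishes hour 21); cutting (finishes hour 8, plus 1-hour gap → hour 9); CNC milling (finishes hour 15). The controlling bound is hour 21, so surface grinding finishes at 21 + 9 = hour 30.
Sub-assembly cannot start until surface grinding (finishes hour 30); CNC milling (finishes hour 15, plus 1-hour gap → hour 16); cutting (finishes hour 8). The controlling bound is hour 30, so sub-assembly finishes at 30 + 5 = hour 35.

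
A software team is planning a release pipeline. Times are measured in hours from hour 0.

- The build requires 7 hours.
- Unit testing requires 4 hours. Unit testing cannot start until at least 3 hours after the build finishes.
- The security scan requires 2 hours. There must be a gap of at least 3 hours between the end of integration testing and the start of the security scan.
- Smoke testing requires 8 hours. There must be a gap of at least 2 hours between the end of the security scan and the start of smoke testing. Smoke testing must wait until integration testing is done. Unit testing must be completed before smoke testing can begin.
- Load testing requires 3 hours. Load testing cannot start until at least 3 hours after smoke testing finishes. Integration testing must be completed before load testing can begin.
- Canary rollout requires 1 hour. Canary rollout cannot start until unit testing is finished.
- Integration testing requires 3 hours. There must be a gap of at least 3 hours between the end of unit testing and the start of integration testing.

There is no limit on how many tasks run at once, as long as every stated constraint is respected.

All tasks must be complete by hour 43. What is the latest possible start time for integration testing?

Load testing has no dependents, so it just needs to finish by hour 43. Starting by 43 − 3 = hour 40 achieves that.
Since load testing (must start by hour 40, minus 3-hour gap → hour 37) depends on it, smoke testing must finish by hour 37. Backing off its 8-hour duration gives a latest start of hour 29.
The security scan must finish before smoke testing (must start by hour 29, minus 2-hour gap → hour 27). With a 2-hour duration, the security scan must start by 27 − 2 = hour 25.
Integration testing has several dependents: the security scan (must start by hour 25, minus 3-hour gap → hour 22); smoke testing (must start by hour 29); load testing (must start by hour 40). The earliest of those limits is hour 22, so integration testing must start by 22 − 3 = hour 19.

19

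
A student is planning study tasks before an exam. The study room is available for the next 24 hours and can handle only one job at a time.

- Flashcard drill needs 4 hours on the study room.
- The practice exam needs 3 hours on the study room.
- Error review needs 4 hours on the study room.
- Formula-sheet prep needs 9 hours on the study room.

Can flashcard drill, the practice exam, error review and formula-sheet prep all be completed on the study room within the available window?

Running back to back, the jobs need 4 + 3 + 4 + 9 = 20 hours on the study room.
Since 20 ≤ 24, they fit within the window.

Yes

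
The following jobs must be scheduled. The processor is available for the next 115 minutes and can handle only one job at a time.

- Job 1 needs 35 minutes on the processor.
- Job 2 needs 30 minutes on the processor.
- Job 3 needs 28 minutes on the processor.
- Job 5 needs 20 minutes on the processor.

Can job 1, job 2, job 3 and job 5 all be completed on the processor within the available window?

Yes

Running back to back, the jobs need 35 + 30 + 28 + 20 = 113 minutes on the processor.
Since 113 ≤ 115, they fit within the window.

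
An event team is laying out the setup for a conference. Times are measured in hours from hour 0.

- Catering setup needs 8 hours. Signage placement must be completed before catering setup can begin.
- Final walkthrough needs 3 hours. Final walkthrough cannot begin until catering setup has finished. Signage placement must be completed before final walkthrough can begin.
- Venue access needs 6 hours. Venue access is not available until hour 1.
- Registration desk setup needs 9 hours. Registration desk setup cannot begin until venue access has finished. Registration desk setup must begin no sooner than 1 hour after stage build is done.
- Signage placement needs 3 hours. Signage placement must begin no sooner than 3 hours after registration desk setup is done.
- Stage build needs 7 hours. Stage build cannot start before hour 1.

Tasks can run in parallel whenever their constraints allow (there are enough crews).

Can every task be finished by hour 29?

No

Stage build waits on its own release at hour 1, so it starts at hour 1 and finishes at 1 + 7 = hour 8.
Venue access waits on its own release at hour 1, so it starts at hour 1 and finishes at 1 + 6 = hour 7.
Registration desk setup has to wait for venue access (finishes hour 7); stage build (finishes hour 8, plus 1-hour gap → hour 9). The latest of these is hour 9, so registration desk setup runs hour 9 to 9 + 9 = hour 18.
After registration desk setup (finishes hour 18, plus 3-hour gap → hour 21), signage placement can start at hour 21 and finishes at hour 24.
Catering setup cannot begin until signage placement (finishes hour 24). It runs from hour 24 to 24 + 8 = hour 32.
Final walkthrough has to wait for catering setup (finishes hour 32); signage placement (finishes hour 24). The latest of these is hour 32, so final walkthrough runs hour 32 to 32 + 3 = hour 35.
The earliest everything can be done is hour 35, which is after the deadline of 29, so it is not possible.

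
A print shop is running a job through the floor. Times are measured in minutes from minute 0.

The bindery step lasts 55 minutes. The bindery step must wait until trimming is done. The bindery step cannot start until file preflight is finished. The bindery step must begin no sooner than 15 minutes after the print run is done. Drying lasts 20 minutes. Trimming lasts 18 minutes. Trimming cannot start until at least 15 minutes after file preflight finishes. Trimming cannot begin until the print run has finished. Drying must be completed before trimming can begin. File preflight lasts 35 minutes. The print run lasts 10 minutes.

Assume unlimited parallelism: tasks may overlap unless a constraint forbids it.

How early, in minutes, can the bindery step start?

Drying has no prerequisites, so it starts at minute 0 and finishes at minute 20.
The print run can start immediately at minute 0; it finishes at minute 10.
File preflight has no prerequisites, so it starts at minute 0 and finishes at minute 35.
For trimming: file preflight (finishes minute 35, plus 15-minute gap → minute 50); the print run (finishes minute 10); drying (finishes minute 20). Taking the maximum gives a start of minute 50, and it finishes at 50 + 18 = minute 68.
The bindery step waits on trimming (finishes minute 68); file preflight (finishes minute 35); the print run (finishes minute 10, plus 15-minute gap → minute 25). The latest of these is minute 68, which is the earliest the bindery step can start.

68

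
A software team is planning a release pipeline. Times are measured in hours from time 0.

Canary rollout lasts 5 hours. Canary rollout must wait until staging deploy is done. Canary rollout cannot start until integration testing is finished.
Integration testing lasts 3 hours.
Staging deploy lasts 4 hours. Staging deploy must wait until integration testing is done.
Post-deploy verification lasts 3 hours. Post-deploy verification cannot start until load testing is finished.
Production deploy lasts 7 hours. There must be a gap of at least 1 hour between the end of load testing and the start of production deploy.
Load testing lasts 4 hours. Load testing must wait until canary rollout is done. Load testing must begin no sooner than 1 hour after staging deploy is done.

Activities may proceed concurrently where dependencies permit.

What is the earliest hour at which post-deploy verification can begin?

Nothing blocks integration testing, so it runs from hour 0 to hour 3.
Staging deploy waits on integration testing (finishes hour 3), so it starts at hour 3 and finishes at 3 + 4 = hour 7.
For canary rollout: staging deploy (finishes hour 7); integration testing (finishes hour 3). Taking the maximum gives a start of hour 7, and it finishes at 7 + 5 = hour 12.
Load testing cannot start until canary rollout (finishes hour 12); staging deploy (finishes hour 7, plus 1-hour gap → hour 8). The controlling bound is hour 12, so load testing finishes at 12 + 4 = hour 16.
Post-deploy verification waits on load testing (finishes hour 16), so the earliest it can start is hour 16.

16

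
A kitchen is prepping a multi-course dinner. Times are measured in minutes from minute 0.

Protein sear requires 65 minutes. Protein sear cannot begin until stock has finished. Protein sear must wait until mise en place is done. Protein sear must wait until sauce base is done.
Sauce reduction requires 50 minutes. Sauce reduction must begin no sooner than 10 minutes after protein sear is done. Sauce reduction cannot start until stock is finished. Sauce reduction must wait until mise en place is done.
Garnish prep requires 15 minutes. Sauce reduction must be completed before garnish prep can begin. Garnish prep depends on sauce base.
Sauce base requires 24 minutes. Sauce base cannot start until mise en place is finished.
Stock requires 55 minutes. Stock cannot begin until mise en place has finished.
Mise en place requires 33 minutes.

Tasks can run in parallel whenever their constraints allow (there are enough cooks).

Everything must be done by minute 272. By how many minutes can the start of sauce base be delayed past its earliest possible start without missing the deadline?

75

Mise en place has no prerequisites, so it starts at minute 0 and finishes at minute 33.
After mise en place (finishes minute 33), sauce base can start at minute 33 and finishes at minute 57.

Working backward from the deadline:
Nothing follows garnish prep; the deadline of minute 272 is its only limit. It must start by 272 − 15 = minute 257.
Since garnish prep (must start by minute 257) depends on it, sauce reduction must finish by minute 257. Backing off its 50-minute duration gives a latest start of minute 207.
Since sauce reduction (must start by minute 207, minus 10-minute gap → minute 197) depends on it, protein sear must finish by minute 197. Backing off its 65-minute duration gives a latest start of minute 132.
Sauce base must finish in time for protein sear (must start by minute 132); garnish prep (must start by minute 257). The tightest is minute 132, so sauce base must start by 132 − 24 = minute 108.
So sauce base can start as early as minute 33 and as late as minute 108, giving 108 − 33 = 75 minutes of slack.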